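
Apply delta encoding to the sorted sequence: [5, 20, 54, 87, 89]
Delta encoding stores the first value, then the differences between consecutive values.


First value: 5
Deltas:
  20 - 5 = 15
  54 - 20 = 34
  87 - 54 = 33
  89 - 87 = 2


Delta encoded: [5, 15, 34, 33, 2]


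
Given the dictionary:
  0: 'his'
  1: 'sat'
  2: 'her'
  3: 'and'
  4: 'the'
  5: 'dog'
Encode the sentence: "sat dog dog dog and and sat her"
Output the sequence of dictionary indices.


Look up each word in the dictionary:
  'sat' -> 1
  'dog' -> 5
  'dog' -> 5
  'dog' -> 5
  'and' -> 3
  'and' -> 3
  'sat' -> 1
  'her' -> 2

Encoded: [1, 5, 5, 5, 3, 3, 1, 2]


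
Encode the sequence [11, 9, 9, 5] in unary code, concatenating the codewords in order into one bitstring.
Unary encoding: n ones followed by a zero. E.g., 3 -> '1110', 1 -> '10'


Encode each number as n ones followed by a terminating 0:
  11 -> 111111111110 (12 bits)
  9 -> 1111111110 (10 bits)
  9 -> 1111111110 (10 bits)
  5 -> 111110 (6 bits)
Total length = 12 + 10 + 10 + 6 = 38 bits.

Unary([11, 9, 9, 5]) = 11111111111011111111101111111110111110 (38 bits)


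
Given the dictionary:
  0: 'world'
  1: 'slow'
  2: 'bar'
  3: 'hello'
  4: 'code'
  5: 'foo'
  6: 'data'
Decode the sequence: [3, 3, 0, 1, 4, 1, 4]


Look up each index in the dictionary:
  3 -> 'hello'
  3 -> 'hello'
  0 -> 'world'
  1 -> 'slow'
  4 -> 'code'
  1 -> 'slow'
  4 -> 'code'

Decoded: "hello hello world slow code slow code"


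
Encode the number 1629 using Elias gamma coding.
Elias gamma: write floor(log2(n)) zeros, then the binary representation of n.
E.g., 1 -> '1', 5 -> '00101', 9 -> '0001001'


num_bits = floor(log2(1629)) + 1 = 11
leading_zeros = num_bits - 1 = 10
binary(1629) = 11001011101

Elias gamma(1629) = '0000000000' + '11001011101' = 000000000011001011101 (21 bits)


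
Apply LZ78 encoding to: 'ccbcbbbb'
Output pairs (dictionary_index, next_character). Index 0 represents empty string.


LZ78 encoding steps:
Dictionary: {0: ''}
Step 1: w='' (idx 0), next='c' -> output (0, 'c'), add 'c' as idx 1
Step 2: w='c' (idx 1), next='b' -> output (1, 'b'), add 'cb' as idx 2
Step 3: w='cb' (idx 2), next='b' -> output (2, 'b'), add 'cbb' as idx 3
Step 4: w='' (idx 0), next='b' -> output (0, 'b'), add 'b' as idx 4
Step 5: w='b' (idx 4), end of input -> output (4, '')


Encoded: [(0, 'c'), (1, 'b'), (2, 'b'), (0, 'b'), (4, '')]


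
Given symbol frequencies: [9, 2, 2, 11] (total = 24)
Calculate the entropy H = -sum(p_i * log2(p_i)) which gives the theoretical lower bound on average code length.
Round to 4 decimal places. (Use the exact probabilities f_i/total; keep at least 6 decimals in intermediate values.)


Per-symbol terms -p_i * log2(p_i) with p_i = f_i/24:
  p = 9/24 = 0.375000: log2(p) = -1.415037, -p*log2(p) = 0.530639
  p = 2/24 = 0.083333: log2(p) = -3.584963, -p*log2(p) = 0.298747
  p = 2/24 = 0.083333: log2(p) = -3.584963, -p*log2(p) = 0.298747
  p = 11/24 = 0.458333: log2(p) = -1.125531, -p*log2(p) = 0.515868
H = 0.530639 + 0.298747 + 0.298747 + 0.515868 = 1.644001

H = 1.644 bits/symbol


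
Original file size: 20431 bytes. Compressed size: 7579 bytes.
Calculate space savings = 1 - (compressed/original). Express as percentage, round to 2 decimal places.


ratio = compressed/original = 7579/20431 = 0.370956
savings = 1 - ratio = 1 - 0.370956 = 0.629044
as a percentage: 0.629044 * 100 = 62.9%

Space savings = 1 - 7579/20431 = 62.9%


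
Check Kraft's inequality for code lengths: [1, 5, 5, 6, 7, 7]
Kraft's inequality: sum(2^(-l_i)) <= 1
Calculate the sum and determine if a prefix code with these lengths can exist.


Sum = 2^(-1) + 2^(-5) + 2^(-5) + 2^(-6) + 2^(-7) + 2^(-7)
    = 0.5 + 0.03125 + 0.03125 + 0.015625 + 0.0078125 + 0.0078125
    = 76/128 = 0.59375
Since 0.59375 <= 1, Kraft's inequality IS satisfied.
A prefix code with these lengths CAN exist.

Kraft sum = 0.59375. Satisfied.


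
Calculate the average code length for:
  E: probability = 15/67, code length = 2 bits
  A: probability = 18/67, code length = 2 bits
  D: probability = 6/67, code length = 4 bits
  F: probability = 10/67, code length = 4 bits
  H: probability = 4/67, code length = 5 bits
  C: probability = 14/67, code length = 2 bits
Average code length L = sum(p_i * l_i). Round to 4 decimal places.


Weighted contributions p_i * l_i:
  E: (15/67) * 2 = 30/67
  A: (18/67) * 2 = 36/67
  D: (6/67) * 4 = 24/67
  F: (10/67) * 4 = 40/67
  H: (4/67) * 5 = 20/67
  C: (14/67) * 2 = 28/67
Sum = (30 + 36 + 24 + 40 + 20 + 28)/67 = 178/67

L = 178/67 = 2.6567 bits/symbol


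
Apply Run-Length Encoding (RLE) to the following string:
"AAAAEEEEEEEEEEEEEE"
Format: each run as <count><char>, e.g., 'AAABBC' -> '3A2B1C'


Scanning runs left to right:
  i=0: run of 'A' x 4 -> '4A'
  i=4: run of 'E' x 14 -> '14E'

RLE = 4A14E


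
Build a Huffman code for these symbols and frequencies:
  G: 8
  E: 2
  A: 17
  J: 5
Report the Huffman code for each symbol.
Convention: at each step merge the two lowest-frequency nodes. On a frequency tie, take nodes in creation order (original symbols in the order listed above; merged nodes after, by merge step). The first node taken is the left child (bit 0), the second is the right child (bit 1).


Huffman tree construction:
Step 1: Merge E(2) + J(5) = 7
Step 2: Merge (E+J)(7) + G(8) = 15
Step 3: Merge ((E+J)+G)(15) + A(17) = 32
Read each symbol's code off the tree from the root (left child = 0, right child = 1).

Codes:
  G: 01 (length 2)
  E: 000 (length 3)
  A: 1 (length 1)
  J: 001 (length 3)
Average code length: 54/32 = 1.6875 bits/symbol


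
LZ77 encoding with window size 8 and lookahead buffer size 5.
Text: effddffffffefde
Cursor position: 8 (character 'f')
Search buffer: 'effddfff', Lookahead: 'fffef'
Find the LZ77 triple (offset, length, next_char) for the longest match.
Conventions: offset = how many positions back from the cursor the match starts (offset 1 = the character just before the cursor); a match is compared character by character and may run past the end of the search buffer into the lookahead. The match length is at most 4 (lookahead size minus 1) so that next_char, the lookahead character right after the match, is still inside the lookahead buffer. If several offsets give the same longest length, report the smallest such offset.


Try each offset into the search buffer:
  offset=1 (pos 7, char 'f'): match length 3
  offset=2 (pos 6, char 'f'): match length 3
  offset=3 (pos 5, char 'f'): match length 3
  offset=4 (pos 4, char 'd'): match length 0
  offset=5 (pos 3, char 'd'): match length 0
  offset=6 (pos 2, char 'f'): match length 1
  offset=7 (pos 1, char 'f'): match length 2
  offset=8 (pos 0, char 'e'): match length 0
Longest match has length 3, found at offsets 1, 2, 3; take the smallest, offset 1.
next_char = character at position 8 + 3 = 11 -> 'e'

Best match: offset=1, length=3 (matching 'fff' starting at position 7)
LZ77 triple: (1, 3, 'e')


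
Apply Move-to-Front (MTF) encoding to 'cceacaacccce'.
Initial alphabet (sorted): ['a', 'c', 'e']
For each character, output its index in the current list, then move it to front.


MTF encoding:
'c': index 1 in ['a', 'c', 'e'] -> ['c', 'a', 'e']
'c': index 0 in ['c', 'a', 'e'] -> ['c', 'a', 'e']
'e': index 2 in ['c', 'a', 'e'] -> ['e', 'c', 'a']
'a': index 2 in ['e', 'c', 'a'] -> ['a', 'e', 'c']
'c': index 2 in ['a', 'e', 'c'] -> ['c', 'a', 'e']
'a': index 1 in ['c', 'a', 'e'] -> ['a', 'c', 'e']
'a': index 0 in ['a', 'c', 'e'] -> ['a', 'c', 'e']
'c': index 1 in ['a', 'c', 'e'] -> ['c', 'a', 'e']
'c': index 0 in ['c', 'a', 'e'] -> ['c', 'a', 'e']
'c': index 0 in ['c', 'a', 'e'] -> ['c', 'a', 'e']
'c': index 0 in ['c', 'a', 'e'] -> ['c', 'a', 'e']
'e': index 2 in ['c', 'a', 'e'] -> ['e', 'c', 'a']


Output: [1, 0, 2, 2, 2, 1, 0, 1, 0, 0, 0, 2]


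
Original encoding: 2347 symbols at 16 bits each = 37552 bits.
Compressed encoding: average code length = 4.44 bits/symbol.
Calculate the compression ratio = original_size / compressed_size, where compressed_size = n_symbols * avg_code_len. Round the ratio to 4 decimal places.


original_size = n_symbols * orig_bits = 2347 * 16 = 37552 bits
compressed_size = n_symbols * avg_code_len = 2347 * 4.44 = 10420.68 bits
ratio = original_size / compressed_size = 37552 / 10420.68 = 3.6036

Compression ratio = 3.6036


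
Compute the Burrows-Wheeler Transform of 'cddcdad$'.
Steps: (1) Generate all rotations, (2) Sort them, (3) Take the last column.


Rotations (sorted):
  0: $cddcdad -> last char: d
  1: ad$cddcd -> last char: d
  2: cdad$cdd -> last char: d
  3: cddcdad$ -> last char: $
  4: d$cddcda -> last char: a
  5: dad$cddc -> last char: c
  6: dcdad$cd -> last char: d
  7: ddcdad$c -> last char: c


BWT = ddd$acdc


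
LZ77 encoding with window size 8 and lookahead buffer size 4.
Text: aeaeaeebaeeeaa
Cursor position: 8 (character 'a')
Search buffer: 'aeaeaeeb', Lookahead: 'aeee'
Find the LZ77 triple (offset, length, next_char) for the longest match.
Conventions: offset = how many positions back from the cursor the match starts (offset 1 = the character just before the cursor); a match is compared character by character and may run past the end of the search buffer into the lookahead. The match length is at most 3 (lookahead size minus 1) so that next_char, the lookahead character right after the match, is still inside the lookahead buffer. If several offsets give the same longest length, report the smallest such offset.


Try each offset into the search buffer:
  offset=1 (pos 7, char 'b'): match length 0
  offset=2 (pos 6, char 'e'): match length 0
  offset=3 (pos 5, char 'e'): match length 0
  offset=4 (pos 4, char 'a'): match length 3
  offset=5 (pos 3, char 'e'): match length 0
  offset=6 (pos 2, char 'a'): match length 2
  offset=7 (pos 1, char 'e'): match length 0
  offset=8 (pos 0, char 'a'): match length 2
Longest match has length 3 at offset 4.
next_char = character at position 8 + 3 = 11 -> 'e'

Best match: offset=4, length=3 (matching 'aee' starting at position 4)
LZ77 triple: (4, 3, 'e')


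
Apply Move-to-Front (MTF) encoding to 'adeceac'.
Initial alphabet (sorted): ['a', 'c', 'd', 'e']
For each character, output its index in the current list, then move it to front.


MTF encoding:
'a': index 0 in ['a', 'c', 'd', 'e'] -> ['a', 'c', 'd', 'e']
'd': index 2 in ['a', 'c', 'd', 'e'] -> ['d', 'a', 'c', 'e']
'e': index 3 in ['d', 'a', 'c', 'e'] -> ['e', 'd', 'a', 'c']
'c': index 3 in ['e', 'd', 'a', 'c'] -> ['c', 'e', 'd', 'a']
'e': index 1 in ['c', 'e', 'd', 'a'] -> ['e', 'c', 'd', 'a']
'a': index 3 in ['e', 'c', 'd', 'a'] -> ['a', 'e', 'c', 'd']
'c': index 2 in ['a', 'e', 'c', 'd'] -> ['c', 'a', 'e', 'd']


Output: [0, 2, 3, 3, 1, 3, 2]


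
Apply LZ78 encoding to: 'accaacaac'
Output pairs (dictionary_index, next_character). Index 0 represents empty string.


LZ78 encoding steps:
Dictionary: {0: ''}
Step 1: w='' (idx 0), next='a' -> output (0, 'a'), add 'a' as idx 1
Step 2: w='' (idx 0), next='c' -> output (0, 'c'), add 'c' as idx 2
Step 3: w='c' (idx 2), next='a' -> output (2, 'a'), add 'ca' as idx 3
Step 4: w='a' (idx 1), next='c' -> output (1, 'c'), add 'ac' as idx 4
Step 5: w='a' (idx 1), next='a' -> output (1, 'a'), add 'aa' as idx 5
Step 6: w='c' (idx 2), end of input -> output (2, '')


Encoded: [(0, 'a'), (0, 'c'), (2, 'a'), (1, 'c'), (1, 'a'), (2, '')]


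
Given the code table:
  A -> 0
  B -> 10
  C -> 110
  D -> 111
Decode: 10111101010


Decoding:
10 -> B
111 -> D
10 -> B
10 -> B
10 -> B


Result: BDBBB


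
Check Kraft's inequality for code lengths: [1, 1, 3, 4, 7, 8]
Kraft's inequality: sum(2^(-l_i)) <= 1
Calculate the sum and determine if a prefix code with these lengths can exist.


Sum = 2^(-1) + 2^(-1) + 2^(-3) + 2^(-4) + 2^(-7) + 2^(-8)
    = 0.5 + 0.5 + 0.125 + 0.0625 + 0.0078125 + 0.00390625
    = 307/256 = 1.19921875
Since 1.19921875 > 1, Kraft's inequality is NOT satisfied.
A prefix code with these lengths CANNOT exist.

Kraft sum = 1.19921875. Not satisfied.


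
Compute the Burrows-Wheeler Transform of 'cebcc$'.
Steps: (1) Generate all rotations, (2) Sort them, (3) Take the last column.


Rotations (sorted):
  0: $cebcc -> last char: c
  1: bcc$ce -> last char: e
  2: c$cebc -> last char: c
  3: cc$ceb -> last char: b
  4: cebcc$ -> last char: $
  5: ebcc$c -> last char: c


BWT = cecb$c


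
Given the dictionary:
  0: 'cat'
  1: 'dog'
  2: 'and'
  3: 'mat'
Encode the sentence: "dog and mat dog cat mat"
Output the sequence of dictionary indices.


Look up each word in the dictionary:
  'dog' -> 1
  'and' -> 2
  'mat' -> 3
  'dog' -> 1
  'cat' -> 0
  'mat' -> 3

Encoded: [1, 2, 3, 1, 0, 3]


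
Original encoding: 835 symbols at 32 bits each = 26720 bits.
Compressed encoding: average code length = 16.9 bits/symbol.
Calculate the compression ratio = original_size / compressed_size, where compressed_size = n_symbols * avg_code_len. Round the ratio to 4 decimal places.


original_size = n_symbols * orig_bits = 835 * 32 = 26720 bits
compressed_size = n_symbols * avg_code_len = 835 * 16.9 = 14111.5 bits
ratio = original_size / compressed_size = 26720 / 14111.5 = 1.8935

Compression ratio = 1.8935


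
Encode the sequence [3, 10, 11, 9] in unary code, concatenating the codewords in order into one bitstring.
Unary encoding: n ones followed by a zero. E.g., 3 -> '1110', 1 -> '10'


Encode each number as n ones followed by a terminating 0:
  3 -> 1110 (4 bits)
  10 -> 11111111110 (11 bits)
  11 -> 111111111110 (12 bits)
  9 -> 1111111110 (10 bits)
Total length = 4 + 11 + 12 + 10 = 37 bits.

Unary([3, 10, 11, 9]) = 1110111111111101111111111101111111110 (37 bits)


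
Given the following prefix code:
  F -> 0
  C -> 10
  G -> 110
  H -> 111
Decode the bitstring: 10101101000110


Decoding step by step:
Bits 10 -> C
Bits 10 -> C
Bits 110 -> G
Bits 10 -> C
Bits 0 -> F
Bits 0 -> F
Bits 110 -> G


Decoded message: CCGCFFG


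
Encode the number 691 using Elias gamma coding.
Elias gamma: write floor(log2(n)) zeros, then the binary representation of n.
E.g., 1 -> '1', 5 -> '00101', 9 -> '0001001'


num_bits = floor(log2(691)) + 1 = 10
leading_zeros = num_bits - 1 = 9
binary(691) = 1010110011

Elias gamma(691) = '000000000' + '1010110011' = 0000000001010110011 (19 bits)


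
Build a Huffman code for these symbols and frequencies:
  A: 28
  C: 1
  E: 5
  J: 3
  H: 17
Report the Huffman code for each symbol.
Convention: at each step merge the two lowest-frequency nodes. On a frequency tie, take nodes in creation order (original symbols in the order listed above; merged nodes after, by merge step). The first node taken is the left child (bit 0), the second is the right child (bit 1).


Huffman tree construction:
Step 1: Merge C(1) + J(3) = 4
Step 2: Merge (C+J)(4) + E(5) = 9
Step 3: Merge ((C+J)+E)(9) + H(17) = 26
Step 4: Merge (((C+J)+E)+H)(26) + A(28) = 54
Read each symbol's code off the tree from the root (left child = 0, right child = 1).

Codes:
  A: 1 (length 1)
  C: 0000 (length 4)
  E: 001 (length 3)
  J: 0001 (length 4)
  H: 01 (length 2)
Average code length: 93/54 = 1.7222 bits/symbol


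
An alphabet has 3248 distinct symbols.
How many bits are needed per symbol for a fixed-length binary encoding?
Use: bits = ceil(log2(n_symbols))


log2(3248) = 11.6653
Bracket: 2^11 = 2048 < 3248 <= 2^12 = 4096
So ceil(log2(3248)) = 12

bits = ceil(log2(3248)) = ceil(11.6653) = 12 bits


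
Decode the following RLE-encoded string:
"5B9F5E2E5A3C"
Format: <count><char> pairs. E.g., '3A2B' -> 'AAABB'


Expanding each <count><char> pair:
  5B -> 'BBBBB'
  9F -> 'FFFFFFFFF'
  5E -> 'EEEEE'
  2E -> 'EE'
  5A -> 'AAAAA'
  3C -> 'CCC'

Decoded = BBBBBFFFFFFFFFEEEEEEEAAAAACCC


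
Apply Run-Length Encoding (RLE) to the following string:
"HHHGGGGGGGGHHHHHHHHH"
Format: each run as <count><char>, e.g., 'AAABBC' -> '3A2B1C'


Scanning runs left to right:
  i=0: run of 'H' x 3 -> '3H'
  i=3: run of 'G' x 8 -> '8G'
  i=11: run of 'H' x 9 -> '9H'

RLE = 3H8G9H


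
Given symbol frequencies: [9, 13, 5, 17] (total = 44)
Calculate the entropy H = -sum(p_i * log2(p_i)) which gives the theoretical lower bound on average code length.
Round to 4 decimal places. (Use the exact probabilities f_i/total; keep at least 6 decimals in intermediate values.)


Per-symbol terms -p_i * log2(p_i) with p_i = f_i/44:
  p = 9/44 = 0.204545: log2(p) = -2.289507, -p*log2(p) = 0.468308
  p = 13/44 = 0.295455: log2(p) = -1.758992, -p*log2(p) = 0.519702
  p = 5/44 = 0.113636: log2(p) = -3.137504, -p*log2(p) = 0.356534
  p = 17/44 = 0.386364: log2(p) = -1.371969, -p*log2(p) = 0.530079
H = 0.468308 + 0.519702 + 0.356534 + 0.530079 = 1.874623

H = 1.8746 bits/symbol


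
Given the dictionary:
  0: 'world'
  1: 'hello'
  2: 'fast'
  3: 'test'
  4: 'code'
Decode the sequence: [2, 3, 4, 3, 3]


Look up each index in the dictionary:
  2 -> 'fast'
  3 -> 'test'
  4 -> 'code'
  3 -> 'test'
  3 -> 'test'

Decoded: "fast test code test test"


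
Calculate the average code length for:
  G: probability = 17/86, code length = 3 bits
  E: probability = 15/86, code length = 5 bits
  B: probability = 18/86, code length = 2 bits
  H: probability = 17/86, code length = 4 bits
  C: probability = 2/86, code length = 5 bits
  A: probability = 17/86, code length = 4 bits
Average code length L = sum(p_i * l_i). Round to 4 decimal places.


Weighted contributions p_i * l_i:
  G: (17/86) * 3 = 51/86
  E: (15/86) * 5 = 75/86
  B: (18/86) * 2 = 36/86
  H: (17/86) * 4 = 68/86
  C: (2/86) * 5 = 10/86
  A: (17/86) * 4 = 68/86
Sum = (51 + 75 + 36 + 68 + 10 + 68)/86 = 308/86

L = 308/86 = 3.5814 bits/symbol


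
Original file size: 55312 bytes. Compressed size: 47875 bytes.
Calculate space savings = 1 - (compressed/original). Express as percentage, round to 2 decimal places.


ratio = compressed/original = 47875/55312 = 0.865545
savings = 1 - ratio = 1 - 0.865545 = 0.134455
as a percentage: 0.134455 * 100 = 13.45%

Space savings = 1 - 47875/55312 = 13.45%


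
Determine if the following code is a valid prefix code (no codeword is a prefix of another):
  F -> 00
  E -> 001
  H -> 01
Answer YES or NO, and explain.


Checking each pair (does one codeword prefix another?):
  F='00' vs E='001': prefix -- VIOLATION

NO -- this is NOT a valid prefix code. F (00) is a prefix of E (001).


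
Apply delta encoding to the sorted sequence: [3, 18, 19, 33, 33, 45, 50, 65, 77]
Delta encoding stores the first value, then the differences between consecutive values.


First value: 3
Deltas:
  18 - 3 = 15
  19 - 18 = 1
  33 - 19 = 14
  33 - 33 = 0
  45 - 33 = 12
  50 - 45 = 5
  65 - 50 = 15
  77 - 65 = 12


Delta encoded: [3, 15, 1, 14, 0, 12, 5, 15, 12]


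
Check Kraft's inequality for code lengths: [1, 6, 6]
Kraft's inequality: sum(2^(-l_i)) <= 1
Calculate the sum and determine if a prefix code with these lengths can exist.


Sum = 2^(-1) + 2^(-6) + 2^(-6)
    = 0.5 + 0.015625 + 0.015625
    = 34/64 = 0.53125
Since 0.53125 <= 1, Kraft's inequality IS satisfied.
A prefix code with these lengths CAN exist.

Kraft sum = 0.53125. Satisfied.


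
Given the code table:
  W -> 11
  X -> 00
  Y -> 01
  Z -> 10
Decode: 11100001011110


Decoding:
11 -> W
10 -> Z
00 -> X
01 -> Y
01 -> Y
11 -> W
10 -> Z


Result: WZXYYWZ


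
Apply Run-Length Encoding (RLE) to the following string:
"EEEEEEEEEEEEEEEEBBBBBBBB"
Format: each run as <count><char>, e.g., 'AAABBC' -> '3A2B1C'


Scanning runs left to right:
  i=0: run of 'E' x 16 -> '16E'
  i=16: run of 'B' x 8 -> '8B'

RLE = 16E8B


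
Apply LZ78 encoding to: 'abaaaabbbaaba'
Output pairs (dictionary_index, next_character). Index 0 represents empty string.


LZ78 encoding steps:
Dictionary: {0: ''}
Step 1: w='' (idx 0), next='a' -> output (0, 'a'), add 'a' as idx 1
Step 2: w='' (idx 0), next='b' -> output (0, 'b'), add 'b' as idx 2
Step 3: w='a' (idx 1), next='a' -> output (1, 'a'), add 'aa' as idx 3
Step 4: w='aa' (idx 3), next='b' -> output (3, 'b'), add 'aab' as idx 4
Step 5: w='b' (idx 2), next='b' -> output (2, 'b'), add 'bb' as idx 5
Step 6: w='aab' (idx 4), next='a' -> output (4, 'a'), add 'aaba' as idx 6


Encoded: [(0, 'a'), (0, 'b'), (1, 'a'), (3, 'b'), (2, 'b'), (4, 'a')]


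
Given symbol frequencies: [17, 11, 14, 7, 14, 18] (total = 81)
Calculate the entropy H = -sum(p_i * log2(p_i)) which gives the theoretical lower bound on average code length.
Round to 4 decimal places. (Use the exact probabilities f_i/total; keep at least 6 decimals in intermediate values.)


Per-symbol terms -p_i * log2(p_i) with p_i = f_i/81:
  p = 17/81 = 0.209877: log2(p) = -2.252387, -p*log2(p) = 0.472723
  p = 11/81 = 0.135802: log2(p) = -2.880418, -p*log2(p) = 0.391168
  p = 14/81 = 0.172840: log2(p) = -2.532495, -p*log2(p) = 0.437715
  p = 7/81 = 0.086420: log2(p) = -3.532495, -p*log2(p) = 0.305277
  p = 14/81 = 0.172840: log2(p) = -2.532495, -p*log2(p) = 0.437715
  p = 18/81 = 0.222222: log2(p) = -2.169925, -p*log2(p) = 0.482206
H = 0.472723 + 0.391168 + 0.437715 + 0.305277 + 0.437715 + 0.482206 = 2.526804

H = 2.5268 bits/symbol


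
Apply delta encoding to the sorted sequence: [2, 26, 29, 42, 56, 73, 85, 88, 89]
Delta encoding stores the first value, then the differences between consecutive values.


First value: 2
Deltas:
  26 - 2 = 24
  29 - 26 = 3
  42 - 29 = 13
  56 - 42 = 14
  73 - 56 = 17
  85 - 73 = 12
  88 - 85 = 3
  89 - 88 = 1


Delta encoded: [2, 24, 3, 13, 14, 17, 12, 3, 1]


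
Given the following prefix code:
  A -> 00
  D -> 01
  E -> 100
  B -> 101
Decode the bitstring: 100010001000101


Decoding step by step:
Bits 100 -> E
Bits 01 -> D
Bits 00 -> A
Bits 01 -> D
Bits 00 -> A
Bits 01 -> D
Bits 01 -> D


Decoded message: EDADADD


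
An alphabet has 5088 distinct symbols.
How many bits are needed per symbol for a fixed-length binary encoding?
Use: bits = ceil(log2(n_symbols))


log2(5088) = 12.3129
Bracket: 2^12 = 4096 < 5088 <= 2^13 = 8192
So ceil(log2(5088)) = 13

bits = ceil(log2(5088)) = ceil(12.3129) = 13 bits


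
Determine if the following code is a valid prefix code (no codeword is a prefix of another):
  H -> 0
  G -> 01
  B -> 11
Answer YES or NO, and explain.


Checking each pair (does one codeword prefix another?):
  H='0' vs G='01': prefix -- VIOLATION

NO -- this is NOT a valid prefix code. H (0) is a prefix of G (01).


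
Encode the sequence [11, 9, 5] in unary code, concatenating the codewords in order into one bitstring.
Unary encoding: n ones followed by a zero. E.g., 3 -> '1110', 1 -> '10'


Encode each number as n ones followed by a terminating 0:
  11 -> 111111111110 (12 bits)
  9 -> 1111111110 (10 bits)
  5 -> 111110 (6 bits)
Total length = 12 + 10 + 6 = 28 bits.

Unary([11, 9, 5]) = 1111111111101111111110111110 (28 bits)


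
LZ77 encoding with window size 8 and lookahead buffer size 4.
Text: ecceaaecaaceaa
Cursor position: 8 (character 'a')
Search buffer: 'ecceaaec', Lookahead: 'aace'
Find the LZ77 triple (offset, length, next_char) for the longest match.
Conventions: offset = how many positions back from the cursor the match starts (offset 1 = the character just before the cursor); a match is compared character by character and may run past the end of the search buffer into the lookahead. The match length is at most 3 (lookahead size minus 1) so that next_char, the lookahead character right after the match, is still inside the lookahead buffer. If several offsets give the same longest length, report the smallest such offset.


Try each offset into the search buffer:
  offset=1 (pos 7, char 'c'): match length 0
  offset=2 (pos 6, char 'e'): match length 0
  offset=3 (pos 5, char 'a'): match length 1
  offset=4 (pos 4, char 'a'): match length 2
  offset=5 (pos 3, char 'e'): match length 0
  offset=6 (pos 2, char 'c'): match length 0
  offset=7 (pos 1, char 'c'): match length 0
  offset=8 (pos 0, char 'e'): match length 0
Longest match has length 2 at offset 4.
next_char = character at position 8 + 2 = 10 -> 'c'

Best match: offset=4, length=2 (matching 'aa' starting at position 4)
LZ77 triple: (4, 2, 'c')


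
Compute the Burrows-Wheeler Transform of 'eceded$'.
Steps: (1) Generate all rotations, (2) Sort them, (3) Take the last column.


Rotations (sorted):
  0: $eceded -> last char: d
  1: ceded$e -> last char: e
  2: d$ecede -> last char: e
  3: ded$ece -> last char: e
  4: eceded$ -> last char: $
  5: ed$eced -> last char: d
  6: eded$ec -> last char: c


BWT = deee$dc


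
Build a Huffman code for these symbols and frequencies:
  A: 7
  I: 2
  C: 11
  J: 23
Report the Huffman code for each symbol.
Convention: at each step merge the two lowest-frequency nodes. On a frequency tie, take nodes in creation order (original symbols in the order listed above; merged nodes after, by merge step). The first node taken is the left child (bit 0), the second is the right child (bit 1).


Huffman tree construction:
Step 1: Merge I(2) + A(7) = 9
Step 2: Merge (I+A)(9) + C(11) = 20
Step 3: Merge ((I+A)+C)(20) + J(23) = 43
Read each symbol's code off the tree from the root (left child = 0, right child = 1).

Codes:
  A: 001 (length 3)
  I: 000 (length 3)
  C: 01 (length 2)
  J: 1 (length 1)
Average code length: 72/43 = 1.6744 bits/symbol


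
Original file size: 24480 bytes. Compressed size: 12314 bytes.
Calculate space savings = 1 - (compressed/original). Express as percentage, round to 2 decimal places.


ratio = compressed/original = 12314/24480 = 0.503023
savings = 1 - ratio = 1 - 0.503023 = 0.496977
as a percentage: 0.496977 * 100 = 49.7%

Space savings = 1 - 12314/24480 = 49.7%


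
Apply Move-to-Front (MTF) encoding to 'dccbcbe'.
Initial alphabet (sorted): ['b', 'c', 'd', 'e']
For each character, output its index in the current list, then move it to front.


MTF encoding:
'd': index 2 in ['b', 'c', 'd', 'e'] -> ['d', 'b', 'c', 'e']
'c': index 2 in ['d', 'b', 'c', 'e'] -> ['c', 'd', 'b', 'e']
'c': index 0 in ['c', 'd', 'b', 'e'] -> ['c', 'd', 'b', 'e']
'b': index 2 in ['c', 'd', 'b', 'e'] -> ['b', 'c', 'd', 'e']
'c': index 1 in ['b', 'c', 'd', 'e'] -> ['c', 'b', 'd', 'e']
'b': index 1 in ['c', 'b', 'd', 'e'] -> ['b', 'c', 'd', 'e']
'e': index 3 in ['b', 'c', 'd', 'e'] -> ['e', 'b', 'c', 'd']


Output: [2, 2, 0, 2, 1, 1, 3]


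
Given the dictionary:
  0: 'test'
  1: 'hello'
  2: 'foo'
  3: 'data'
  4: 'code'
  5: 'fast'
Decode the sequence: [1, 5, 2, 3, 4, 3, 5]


Look up each index in the dictionary:
  1 -> 'hello'
  5 -> 'fast'
  2 -> 'foo'
  3 -> 'data'
  4 -> 'code'
  3 -> 'data'
  5 -> 'fast'

Decoded: "hello fast foo data code data fast"


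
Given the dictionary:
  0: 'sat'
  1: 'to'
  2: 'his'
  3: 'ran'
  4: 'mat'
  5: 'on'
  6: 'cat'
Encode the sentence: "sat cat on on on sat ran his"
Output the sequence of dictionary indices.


Look up each word in the dictionary:
  'sat' -> 0
  'cat' -> 6
  'on' -> 5
  'on' -> 5
  'on' -> 5
  'sat' -> 0
  'ran' -> 3
  'his' -> 2

Encoded: [0, 6, 5, 5, 5, 0, 3, 2]


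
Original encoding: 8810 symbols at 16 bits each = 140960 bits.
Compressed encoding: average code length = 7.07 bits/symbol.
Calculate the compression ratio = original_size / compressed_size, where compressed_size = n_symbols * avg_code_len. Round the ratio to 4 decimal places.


original_size = n_symbols * orig_bits = 8810 * 16 = 140960 bits
compressed_size = n_symbols * avg_code_len = 8810 * 7.07 = 62286.7 bits
ratio = original_size / compressed_size = 140960 / 62286.7 = 2.2631

Compression ratio = 2.2631


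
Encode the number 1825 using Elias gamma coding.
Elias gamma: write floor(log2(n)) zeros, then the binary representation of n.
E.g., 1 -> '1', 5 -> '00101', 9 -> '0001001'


num_bits = floor(log2(1825)) + 1 = 11
leading_zeros = num_bits - 1 = 10
binary(1825) = 11100100001

Elias gamma(1825) = '0000000000' + '11100100001' = 000000000011100100001 (21 bits)


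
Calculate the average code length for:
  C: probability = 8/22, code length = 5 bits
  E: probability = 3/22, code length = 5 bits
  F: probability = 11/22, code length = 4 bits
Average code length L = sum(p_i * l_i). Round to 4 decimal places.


Weighted contributions p_i * l_i:
  C: (8/22) * 5 = 40/22
  E: (3/22) * 5 = 15/22
  F: (11/22) * 4 = 44/22
Sum = (40 + 15 + 44)/22 = 99/22

L = 99/22 = 4.5000 bits/symbol


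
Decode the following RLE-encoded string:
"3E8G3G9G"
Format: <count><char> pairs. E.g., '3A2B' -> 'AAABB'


Expanding each <count><char> pair:
  3E -> 'EEE'
  8G -> 'GGGGGGGG'
  3G -> 'GGG'
  9G -> 'GGGGGGGGG'

Decoded = EEEGGGGGGGGGGGGGGGGGGGG


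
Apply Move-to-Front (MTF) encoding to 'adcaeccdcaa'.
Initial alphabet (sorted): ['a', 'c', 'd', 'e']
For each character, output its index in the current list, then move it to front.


MTF encoding:
'a': index 0 in ['a', 'c', 'd', 'e'] -> ['a', 'c', 'd', 'e']
'd': index 2 in ['a', 'c', 'd', 'e'] -> ['d', 'a', 'c', 'e']
'c': index 2 in ['d', 'a', 'c', 'e'] -> ['c', 'd', 'a', 'e']
'a': index 2 in ['c', 'd', 'a', 'e'] -> ['a', 'c', 'd', 'e']
'e': index 3 in ['a', 'c', 'd', 'e'] -> ['e', 'a', 'c', 'd']
'c': index 2 in ['e', 'a', 'c', 'd'] -> ['c', 'e', 'a', 'd']
'c': index 0 in ['c', 'e', 'a', 'd'] -> ['c', 'e', 'a', 'd']
'd': index 3 in ['c', 'e', 'a', 'd'] -> ['d', 'c', 'e', 'a']
'c': index 1 in ['d', 'c', 'e', 'a'] -> ['c', 'd', 'e', 'a']
'a': index 3 in ['c', 'd', 'e', 'a'] -> ['a', 'c', 'd', 'e']
'a': index 0 in ['a', 'c', 'd', 'e'] -> ['a', 'c', 'd', 'e']


Output: [0, 2, 2, 2, 3, 2, 0, 3, 1, 3, 0]


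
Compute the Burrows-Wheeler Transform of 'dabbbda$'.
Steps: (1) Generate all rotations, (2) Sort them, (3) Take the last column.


Rotations (sorted):
  0: $dabbbda -> last char: a
  1: a$dabbbd -> last char: d
  2: abbbda$d -> last char: d
  3: bbbda$da -> last char: a
  4: bbda$dab -> last char: b
  5: bda$dabb -> last char: b
  6: da$dabbb -> last char: b
  7: dabbbda$ -> last char: $


BWT = addabbb$


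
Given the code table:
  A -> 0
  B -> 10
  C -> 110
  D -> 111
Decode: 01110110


Decoding:
0 -> A
111 -> D
0 -> A
110 -> C


Result: ADAC


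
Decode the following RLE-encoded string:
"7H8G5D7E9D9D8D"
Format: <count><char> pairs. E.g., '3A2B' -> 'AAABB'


Expanding each <count><char> pair:
  7H -> 'HHHHHHH'
  8G -> 'GGGGGGGG'
  5D -> 'DDDDD'
  7E -> 'EEEEEEE'
  9D -> 'DDDDDDDDD'
  9D -> 'DDDDDDDDD'
  8D -> 'DDDDDDDD'

Decoded = HHHHHHHGGGGGGGGDDDDDEEEEEEEDDDDDDDDDDDDDDDDDDDDDDDDDD


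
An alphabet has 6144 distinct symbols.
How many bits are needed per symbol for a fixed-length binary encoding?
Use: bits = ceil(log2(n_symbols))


log2(6144) = 12.585
Bracket: 2^12 = 4096 < 6144 <= 2^13 = 8192
So ceil(log2(6144)) = 13

bits = ceil(log2(6144)) = ceil(12.585) = 13 bits


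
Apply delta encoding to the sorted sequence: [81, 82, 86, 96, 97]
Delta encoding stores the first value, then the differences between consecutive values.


First value: 81
Deltas:
  82 - 81 = 1
  86 - 82 = 4
  96 - 86 = 10
  97 - 96 = 1


Delta encoded: [81, 1, 4, 10, 1]


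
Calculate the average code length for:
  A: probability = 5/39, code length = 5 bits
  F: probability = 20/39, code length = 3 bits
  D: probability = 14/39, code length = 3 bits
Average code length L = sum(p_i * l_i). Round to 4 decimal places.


Weighted contributions p_i * l_i:
  A: (5/39) * 5 = 25/39
  F: (20/39) * 3 = 60/39
  D: (14/39) * 3 = 42/39
Sum = (25 + 60 + 42)/39 = 127/39

L = 127/39 = 3.2564 bits/symbol


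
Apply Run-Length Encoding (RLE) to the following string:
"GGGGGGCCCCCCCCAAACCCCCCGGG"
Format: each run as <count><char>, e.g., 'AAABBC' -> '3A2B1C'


Scanning runs left to right:
  i=0: run of 'G' x 6 -> '6G'
  i=6: run of 'C' x 8 -> '8C'
  i=14: run of 'A' x 3 -> '3A'
  i=17: run of 'C' x 6 -> '6C'
  i=23: run of 'G' x 3 -> '3G'

RLE = 6G8C3A6C3G


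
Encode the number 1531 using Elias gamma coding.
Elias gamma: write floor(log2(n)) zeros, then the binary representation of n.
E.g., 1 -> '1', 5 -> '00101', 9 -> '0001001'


num_bits = floor(log2(1531)) + 1 = 11
leading_zeros = num_bits - 1 = 10
binary(1531) = 10111111011

Elias gamma(1531) = '0000000000' + '10111111011' = 000000000010111111011 (21 bits)


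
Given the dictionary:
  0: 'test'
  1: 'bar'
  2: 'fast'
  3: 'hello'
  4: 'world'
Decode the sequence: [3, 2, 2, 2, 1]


Look up each index in the dictionary:
  3 -> 'hello'
  2 -> 'fast'
  2 -> 'fast'
  2 -> 'fast'
  1 -> 'bar'

Decoded: "hello fast fast fast bar"


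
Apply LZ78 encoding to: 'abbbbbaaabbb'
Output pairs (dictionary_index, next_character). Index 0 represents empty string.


LZ78 encoding steps:
Dictionary: {0: ''}
Step 1: w='' (idx 0), next='a' -> output (0, 'a'), add 'a' as idx 1
Step 2: w='' (idx 0), next='b' -> output (0, 'b'), add 'b' as idx 2
Step 3: w='b' (idx 2), next='b' -> output (2, 'b'), add 'bb' as idx 3
Step 4: w='bb' (idx 3), next='a' -> output (3, 'a'), add 'bba' as idx 4
Step 5: w='a' (idx 1), next='a' -> output (1, 'a'), add 'aa' as idx 5
Step 6: w='bb' (idx 3), next='b' -> output (3, 'b'), add 'bbb' as idx 6


Encoded: [(0, 'a'), (0, 'b'), (2, 'b'), (3, 'a'), (1, 'a'), (3, 'b')]


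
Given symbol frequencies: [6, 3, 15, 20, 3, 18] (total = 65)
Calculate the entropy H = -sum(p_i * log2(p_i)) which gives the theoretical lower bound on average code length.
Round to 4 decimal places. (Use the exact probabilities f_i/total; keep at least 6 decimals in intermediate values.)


Per-symbol terms -p_i * log2(p_i) with p_i = f_i/65:
  p = 6/65 = 0.092308: log2(p) = -3.437405, -p*log2(p) = 0.317299
  p = 3/65 = 0.046154: log2(p) = -4.437405, -p*log2(p) = 0.204803
  p = 15/65 = 0.230769: log2(p) = -2.115477, -p*log2(p) = 0.488187
  p = 20/65 = 0.307692: log2(p) = -1.700440, -p*log2(p) = 0.523212
  p = 3/65 = 0.046154: log2(p) = -4.437405, -p*log2(p) = 0.204803
  p = 18/65 = 0.276923: log2(p) = -1.852443, -p*log2(p) = 0.512984
H = 0.317299 + 0.204803 + 0.488187 + 0.523212 + 0.204803 + 0.512984 = 2.251288

H = 2.2513 bits/symbol


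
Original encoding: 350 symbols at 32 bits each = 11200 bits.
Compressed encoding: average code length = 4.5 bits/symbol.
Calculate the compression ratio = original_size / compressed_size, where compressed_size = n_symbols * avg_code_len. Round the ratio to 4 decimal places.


original_size = n_symbols * orig_bits = 350 * 32 = 11200 bits
compressed_size = n_symbols * avg_code_len = 350 * 4.5 = 1575.0 bits
ratio = original_size / compressed_size = 11200 / 1575.0 = 7.1111

Compression ratio = 7.1111


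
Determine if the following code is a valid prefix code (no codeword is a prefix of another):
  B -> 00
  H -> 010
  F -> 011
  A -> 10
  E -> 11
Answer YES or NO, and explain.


Checking each pair (does one codeword prefix another?):
  B='00' vs H='010': no prefix
  B='00' vs F='011': no prefix
  B='00' vs A='10': no prefix
  B='00' vs E='11': no prefix
  H='010' vs B='00': no prefix
  H='010' vs F='011': no prefix
  H='010' vs A='10': no prefix
  H='010' vs E='11': no prefix
  F='011' vs B='00': no prefix
  F='011' vs H='010': no prefix
  F='011' vs A='10': no prefix
  F='011' vs E='11': no prefix
  A='10' vs B='00': no prefix
  A='10' vs H='010': no prefix
  A='10' vs F='011': no prefix
  A='10' vs E='11': no prefix
  E='11' vs B='00': no prefix
  E='11' vs H='010': no prefix
  E='11' vs F='011': no prefix
  E='11' vs A='10': no prefix
No violation found over all pairs.

YES -- this is a valid prefix code. No codeword is a prefix of any other codeword.


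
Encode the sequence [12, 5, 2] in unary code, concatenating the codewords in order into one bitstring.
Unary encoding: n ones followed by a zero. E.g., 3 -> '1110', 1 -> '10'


Encode each number as n ones followed by a terminating 0:
  12 -> 1111111111110 (13 bits)
  5 -> 111110 (6 bits)
  2 -> 110 (3 bits)
Total length = 13 + 6 + 3 = 22 bits.

Unary([12, 5, 2]) = 1111111111110111110110 (22 bits)


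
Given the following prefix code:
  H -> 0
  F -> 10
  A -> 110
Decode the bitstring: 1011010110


Decoding step by step:
Bits 10 -> F
Bits 110 -> A
Bits 10 -> F
Bits 110 -> A


Decoded message: FAFA


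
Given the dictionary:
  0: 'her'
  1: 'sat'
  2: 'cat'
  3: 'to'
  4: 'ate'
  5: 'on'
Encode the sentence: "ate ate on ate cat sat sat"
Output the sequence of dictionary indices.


Look up each word in the dictionary:
  'ate' -> 4
  'ate' -> 4
  'on' -> 5
  'ate' -> 4
  'cat' -> 2
  'sat' -> 1
  'sat' -> 1

Encoded: [4, 4, 5, 4, 2, 1, 1]


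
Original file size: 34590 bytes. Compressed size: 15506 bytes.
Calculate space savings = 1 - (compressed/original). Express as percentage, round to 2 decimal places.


ratio = compressed/original = 15506/34590 = 0.44828
savings = 1 - ratio = 1 - 0.44828 = 0.55172
as a percentage: 0.55172 * 100 = 55.17%

Space savings = 1 - 15506/34590 = 55.17%


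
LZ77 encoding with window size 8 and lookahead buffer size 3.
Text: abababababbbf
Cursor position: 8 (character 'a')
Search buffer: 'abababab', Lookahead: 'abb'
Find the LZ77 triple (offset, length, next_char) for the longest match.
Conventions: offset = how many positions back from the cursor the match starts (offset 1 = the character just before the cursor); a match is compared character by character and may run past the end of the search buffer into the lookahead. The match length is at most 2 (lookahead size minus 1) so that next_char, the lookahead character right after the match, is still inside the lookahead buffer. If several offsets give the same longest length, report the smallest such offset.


Try each offset into the search buffer:
  offset=1 (pos 7, char 'b'): match length 0
  offset=2 (pos 6, char 'a'): match length 2
  offset=3 (pos 5, char 'b'): match length 0
  offset=4 (pos 4, char 'a'): match length 2
  offset=5 (pos 3, char 'b'): match length 0
  offset=6 (pos 2, char 'a'): match length 2
  offset=7 (pos 1, char 'b'): match length 0
  offset=8 (pos 0, char 'a'): match length 2
Longest match has length 2, found at offsets 2, 4, 6, 8; take the smallest, offset 2.
next_char = character at position 8 + 2 = 10 -> 'b'

Best match: offset=2, length=2 (matching 'ab' starting at position 6)
LZ77 triple: (2, 2, 'b')


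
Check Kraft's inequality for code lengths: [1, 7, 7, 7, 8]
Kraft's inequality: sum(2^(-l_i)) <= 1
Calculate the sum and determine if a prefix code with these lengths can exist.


Sum = 2^(-1) + 2^(-7) + 2^(-7) + 2^(-7) + 2^(-8)
    = 0.5 + 0.0078125 + 0.0078125 + 0.0078125 + 0.00390625
    = 135/256 = 0.52734375
Since 0.52734375 <= 1, Kraft's inequality IS satisfied.
A prefix code with these lengths CAN exist.

Kraft sum = 0.52734375. Satisfied.


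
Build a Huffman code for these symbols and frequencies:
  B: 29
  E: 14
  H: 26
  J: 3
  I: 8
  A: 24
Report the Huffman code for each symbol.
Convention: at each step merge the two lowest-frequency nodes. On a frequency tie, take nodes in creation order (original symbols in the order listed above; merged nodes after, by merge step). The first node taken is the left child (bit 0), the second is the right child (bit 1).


Huffman tree construction:
Step 1: Merge J(3) + I(8) = 11
Step 2: Merge (J+I)(11) + E(14) = 25
Step 3: Merge A(24) + ((J+I)+E)(25) = 49
Step 4: Merge H(26) + B(29) = 55
Step 5: Merge (A+((J+I)+E))(49) + (H+B)(55) = 104
Read each symbol's code off the tree from the root (left child = 0, right child = 1).

Codes:
  B: 11 (length 2)
  E: 011 (length 3)
  H: 10 (length 2)
  J: 0100 (length 4)
  I: 0101 (length 4)
  A: 00 (length 2)
Average code length: 244/104 = 2.3462 bits/symbol


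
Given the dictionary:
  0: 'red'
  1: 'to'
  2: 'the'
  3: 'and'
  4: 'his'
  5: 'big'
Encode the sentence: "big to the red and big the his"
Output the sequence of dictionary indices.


Look up each word in the dictionary:
  'big' -> 5
  'to' -> 1
  'the' -> 2
  'red' -> 0
  'and' -> 3
  'big' -> 5
  'the' -> 2
  'his' -> 4

Encoded: [5, 1, 2, 0, 3, 5, 2, 4]


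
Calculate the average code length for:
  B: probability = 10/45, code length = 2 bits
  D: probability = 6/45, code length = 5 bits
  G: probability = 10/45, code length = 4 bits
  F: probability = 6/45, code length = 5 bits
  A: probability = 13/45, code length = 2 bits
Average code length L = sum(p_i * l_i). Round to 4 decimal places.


Weighted contributions p_i * l_i:
  B: (10/45) * 2 = 20/45
  D: (6/45) * 5 = 30/45
  G: (10/45) * 4 = 40/45
  F: (6/45) * 5 = 30/45
  A: (13/45) * 2 = 26/45
Sum = (20 + 30 + 40 + 30 + 26)/45 = 146/45

L = 146/45 = 3.2444 bits/symbol
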